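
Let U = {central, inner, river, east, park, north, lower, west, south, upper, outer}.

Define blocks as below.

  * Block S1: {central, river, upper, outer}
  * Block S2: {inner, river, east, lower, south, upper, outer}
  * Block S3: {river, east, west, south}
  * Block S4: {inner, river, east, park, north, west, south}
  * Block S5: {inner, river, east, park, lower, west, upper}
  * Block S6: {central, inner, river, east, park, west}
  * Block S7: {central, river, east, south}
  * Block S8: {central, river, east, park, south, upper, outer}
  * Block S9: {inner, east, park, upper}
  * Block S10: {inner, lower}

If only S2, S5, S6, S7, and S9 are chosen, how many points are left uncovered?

Union of S2, S5, S6, S7, S9 = {central, inner, river, east, park, lower, west, south, upper, outer}.
Not covered: north — 1 point.

1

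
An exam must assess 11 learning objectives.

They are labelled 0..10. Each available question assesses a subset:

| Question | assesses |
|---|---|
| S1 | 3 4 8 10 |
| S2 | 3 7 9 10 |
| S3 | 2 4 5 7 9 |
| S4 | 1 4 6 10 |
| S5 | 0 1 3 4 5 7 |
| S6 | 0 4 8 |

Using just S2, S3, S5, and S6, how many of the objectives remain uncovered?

1

Union of S2, S3, S5, S6 = {0, 1, 2, 3, 4, 5, 7, 8, 9, 10}.
Not covered: 6 — 1 objective.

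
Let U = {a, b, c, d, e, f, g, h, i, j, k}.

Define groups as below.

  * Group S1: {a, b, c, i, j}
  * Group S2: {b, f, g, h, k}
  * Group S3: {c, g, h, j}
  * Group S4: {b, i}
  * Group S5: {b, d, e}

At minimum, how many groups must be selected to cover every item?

S1, S2, and S5 cover everything between them: the union {a, b, c, d, e, f, g, h, i, j, k} is all of U.
Each group has at most 5 items, and 2·5 = 10 < 11 — so at least 3 groups are needed, and 3 is optimal.

3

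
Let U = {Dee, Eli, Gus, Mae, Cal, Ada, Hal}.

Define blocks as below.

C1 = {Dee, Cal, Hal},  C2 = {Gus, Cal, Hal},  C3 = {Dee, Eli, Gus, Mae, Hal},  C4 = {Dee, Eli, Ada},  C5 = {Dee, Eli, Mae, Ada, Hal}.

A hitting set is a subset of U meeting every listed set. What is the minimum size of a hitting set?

2

The 2 points {Dee, Hal} hit every block.
The blocks C2, C4 are pairwise disjoint, so any hitting set needs a separate point for each — at least 2. Hence 2 is optimal.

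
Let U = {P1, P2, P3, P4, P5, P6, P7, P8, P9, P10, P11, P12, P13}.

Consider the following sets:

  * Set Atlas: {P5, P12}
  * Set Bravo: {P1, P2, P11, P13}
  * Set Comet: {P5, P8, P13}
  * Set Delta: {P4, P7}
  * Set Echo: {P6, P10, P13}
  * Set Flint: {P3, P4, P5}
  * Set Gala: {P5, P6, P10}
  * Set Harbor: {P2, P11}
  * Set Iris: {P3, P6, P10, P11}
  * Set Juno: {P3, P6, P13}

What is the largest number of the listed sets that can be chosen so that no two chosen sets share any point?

4

Atlas, Delta, Harbor, Juno are pairwise disjoint (Atlas={P5,P12}; Delta={P4,P7}; Harbor={P2,P11}; Juno={P3,P6,P13}).
Every remaining set overlaps one of these, and no 5 of the listed sets are pairwise disjoint, so 4 is the maximum.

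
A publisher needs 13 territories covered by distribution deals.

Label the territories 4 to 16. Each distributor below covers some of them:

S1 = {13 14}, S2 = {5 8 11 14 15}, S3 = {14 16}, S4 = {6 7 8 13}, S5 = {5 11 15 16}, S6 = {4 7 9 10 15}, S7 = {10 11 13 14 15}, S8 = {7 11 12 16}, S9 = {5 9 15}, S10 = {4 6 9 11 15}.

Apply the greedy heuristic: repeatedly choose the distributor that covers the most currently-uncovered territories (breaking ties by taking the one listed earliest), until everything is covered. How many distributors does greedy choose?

4

Greedy: pick S2 (covers 5 new) → pick S6 (covers 4 new) → pick S4 (covers 2 new) → pick S8 (covers 2 new). Total picks: 4.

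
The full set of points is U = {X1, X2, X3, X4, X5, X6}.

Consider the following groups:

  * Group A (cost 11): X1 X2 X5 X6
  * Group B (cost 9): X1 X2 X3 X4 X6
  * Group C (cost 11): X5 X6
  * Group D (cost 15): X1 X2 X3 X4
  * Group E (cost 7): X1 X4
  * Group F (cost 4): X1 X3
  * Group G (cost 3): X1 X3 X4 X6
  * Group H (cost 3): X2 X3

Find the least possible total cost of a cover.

A, G together cover every point (A ∪ G = {X1, X2, X3, X4, X5, X6}); total cost 11 + 3 = 14.
The greedy pick G, H, A costs 17; no covering selection beats 14.

14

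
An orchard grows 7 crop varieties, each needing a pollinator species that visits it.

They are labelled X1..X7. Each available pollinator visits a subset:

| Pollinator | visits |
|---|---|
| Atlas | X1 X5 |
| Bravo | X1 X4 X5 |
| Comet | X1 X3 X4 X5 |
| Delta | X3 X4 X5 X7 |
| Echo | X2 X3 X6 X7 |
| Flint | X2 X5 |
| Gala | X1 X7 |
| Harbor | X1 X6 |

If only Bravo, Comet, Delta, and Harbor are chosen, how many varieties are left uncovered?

1

Union of Bravo, Comet, Delta, Harbor = {X1, X3, X4, X5, X6, X7}.
Not covered: X2 — 1 variety.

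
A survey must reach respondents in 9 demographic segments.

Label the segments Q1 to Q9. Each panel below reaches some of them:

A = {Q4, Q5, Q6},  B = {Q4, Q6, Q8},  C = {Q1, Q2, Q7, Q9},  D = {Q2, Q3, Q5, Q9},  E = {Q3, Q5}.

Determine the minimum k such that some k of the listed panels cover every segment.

Take {B, C, E}. Their union is {Q1, Q2, Q3, Q4, Q5, Q6, Q7, Q8, Q9}, which is all 9 segments.
Each panel has at most 4 segments, and 2·4 = 8 < 9 — so at least 3 panels are needed, and 3 is optimal.

3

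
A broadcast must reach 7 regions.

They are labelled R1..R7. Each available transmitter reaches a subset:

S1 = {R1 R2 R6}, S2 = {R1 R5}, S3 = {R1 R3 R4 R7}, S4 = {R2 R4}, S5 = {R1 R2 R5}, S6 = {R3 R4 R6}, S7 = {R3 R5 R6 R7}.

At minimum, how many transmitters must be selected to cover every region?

Take {S5, S6, S7}. Their union is {R1, R2, R3, R4, R5, R6, R7}, which is all 7 regions.
No 2 of the 7 transmitters cover everything (all 21 combinations miss at least one region), so 3 is optimal.

3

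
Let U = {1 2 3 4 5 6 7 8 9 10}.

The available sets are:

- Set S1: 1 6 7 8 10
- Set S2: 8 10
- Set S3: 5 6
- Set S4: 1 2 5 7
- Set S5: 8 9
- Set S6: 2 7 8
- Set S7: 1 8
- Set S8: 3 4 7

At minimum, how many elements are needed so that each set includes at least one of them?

Take H = {5, 7, 8}. Each listed set contains at least one of these, so H is a hitting set of size 3.
The sets S3, S5, S8 are pairwise disjoint, so any hitting set needs a separate element for each — at least 3. Hence 3 is optimal.

3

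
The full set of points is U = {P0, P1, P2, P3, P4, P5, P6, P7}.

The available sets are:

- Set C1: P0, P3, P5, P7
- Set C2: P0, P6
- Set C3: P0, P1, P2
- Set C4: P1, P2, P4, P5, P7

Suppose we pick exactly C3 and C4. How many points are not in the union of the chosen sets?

2

Union of C3, C4 = {P0, P1, P2, P4, P5, P7}.
Not covered: P3, P6 — 2 points.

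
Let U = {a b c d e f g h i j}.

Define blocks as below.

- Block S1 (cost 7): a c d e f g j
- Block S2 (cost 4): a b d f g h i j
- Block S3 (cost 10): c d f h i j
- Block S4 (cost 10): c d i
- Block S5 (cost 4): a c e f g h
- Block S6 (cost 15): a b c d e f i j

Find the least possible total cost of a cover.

8

S2, S5 together cover every point (S2 ∪ S5 = {a, b, c, d, e, f, g, h, i, j}); total cost 4 + 4 = 8.
No covering selection has total cost below 8.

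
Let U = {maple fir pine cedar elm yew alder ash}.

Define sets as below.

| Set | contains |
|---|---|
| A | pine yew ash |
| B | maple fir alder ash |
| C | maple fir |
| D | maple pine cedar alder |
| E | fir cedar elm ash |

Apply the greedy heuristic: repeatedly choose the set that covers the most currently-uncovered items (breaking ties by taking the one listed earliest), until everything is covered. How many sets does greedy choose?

Greedy: pick B (covers 4 new) → pick A (covers 2 new) → pick E (covers 2 new). Total picks: 3.

3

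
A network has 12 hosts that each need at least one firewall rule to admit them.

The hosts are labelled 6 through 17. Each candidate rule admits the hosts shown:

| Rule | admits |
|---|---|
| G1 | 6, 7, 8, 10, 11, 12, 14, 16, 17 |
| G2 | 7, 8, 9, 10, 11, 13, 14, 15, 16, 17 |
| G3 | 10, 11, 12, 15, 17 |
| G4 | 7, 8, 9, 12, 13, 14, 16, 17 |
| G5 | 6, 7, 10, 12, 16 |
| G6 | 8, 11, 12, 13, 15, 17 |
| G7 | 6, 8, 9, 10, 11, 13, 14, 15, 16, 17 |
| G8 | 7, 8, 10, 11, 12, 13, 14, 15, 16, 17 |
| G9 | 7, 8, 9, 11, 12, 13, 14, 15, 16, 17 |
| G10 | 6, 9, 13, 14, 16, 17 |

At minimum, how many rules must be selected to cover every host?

Take {G5, G9}. Their union is {6, 7, 8, 9, 10, 11, 12, 13, 14, 15, 16, 17}, which is all 12 hosts.
No single rule has all 12 hosts (the largest, G2, has 10), so 2 is optimal.

2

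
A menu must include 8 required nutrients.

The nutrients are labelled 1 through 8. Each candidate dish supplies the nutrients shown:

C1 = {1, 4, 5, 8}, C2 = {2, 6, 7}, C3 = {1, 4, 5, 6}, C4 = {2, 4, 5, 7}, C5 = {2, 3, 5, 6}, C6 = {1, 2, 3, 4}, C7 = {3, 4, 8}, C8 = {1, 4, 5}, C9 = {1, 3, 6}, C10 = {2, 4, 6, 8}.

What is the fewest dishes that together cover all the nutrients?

3

Take {C1, C4, C5}. Their union is {1, 2, 3, 4, 5, 6, 7, 8}, which is all 8 nutrients.
No 2 of the 10 dishes cover everything (all 45 combinations miss at least one nutrient), so 3 is optimal.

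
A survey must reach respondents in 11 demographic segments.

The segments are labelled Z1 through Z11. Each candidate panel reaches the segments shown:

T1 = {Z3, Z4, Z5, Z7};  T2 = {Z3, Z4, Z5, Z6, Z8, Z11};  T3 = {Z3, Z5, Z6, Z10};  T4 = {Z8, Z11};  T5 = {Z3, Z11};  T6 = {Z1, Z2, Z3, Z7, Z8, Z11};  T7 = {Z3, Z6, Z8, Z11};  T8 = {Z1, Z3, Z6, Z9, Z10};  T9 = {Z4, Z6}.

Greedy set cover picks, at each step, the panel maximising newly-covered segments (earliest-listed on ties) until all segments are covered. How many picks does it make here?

Greedy: pick T2 (covers 6 new) → pick T6 (covers 3 new) → pick T8 (covers 2 new). Total picks: 3.

3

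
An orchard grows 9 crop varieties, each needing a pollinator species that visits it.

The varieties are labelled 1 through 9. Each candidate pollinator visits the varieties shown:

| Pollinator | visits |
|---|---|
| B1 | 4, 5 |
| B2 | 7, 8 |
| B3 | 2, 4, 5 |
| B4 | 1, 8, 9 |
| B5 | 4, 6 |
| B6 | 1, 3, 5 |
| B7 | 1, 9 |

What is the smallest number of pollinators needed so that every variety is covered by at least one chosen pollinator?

Take {B2, B3, B5, B6, B7}. Their union is {1, 2, 3, 4, 5, 6, 7, 8, 9}, which is all 9 varieties.
No 4 of the 7 pollinators cover everything (all 35 combinations miss at least one variety), so 5 is optimal.

5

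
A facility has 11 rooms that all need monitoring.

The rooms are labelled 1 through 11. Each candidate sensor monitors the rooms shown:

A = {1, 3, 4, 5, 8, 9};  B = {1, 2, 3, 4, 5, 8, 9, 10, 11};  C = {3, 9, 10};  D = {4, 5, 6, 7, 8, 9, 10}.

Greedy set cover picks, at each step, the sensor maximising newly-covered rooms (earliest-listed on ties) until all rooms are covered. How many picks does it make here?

Greedy: pick B (covers 9 new) → pick D (covers 2 new). Total picks: 2.

2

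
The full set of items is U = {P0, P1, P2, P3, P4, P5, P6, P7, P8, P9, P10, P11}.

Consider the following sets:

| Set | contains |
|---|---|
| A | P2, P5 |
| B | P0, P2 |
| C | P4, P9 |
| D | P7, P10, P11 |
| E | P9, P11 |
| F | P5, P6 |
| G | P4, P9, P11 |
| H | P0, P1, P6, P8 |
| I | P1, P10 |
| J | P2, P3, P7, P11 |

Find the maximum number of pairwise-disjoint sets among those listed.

C, F, I, J are pairwise disjoint (C={P4,P9}; F={P5,P6}; I={P1,P10}; J={P2,P3,P7,P11}).
Every remaining set overlaps one of these, and no 5 of the listed sets are pairwise disjoint, so 4 is the maximum.

4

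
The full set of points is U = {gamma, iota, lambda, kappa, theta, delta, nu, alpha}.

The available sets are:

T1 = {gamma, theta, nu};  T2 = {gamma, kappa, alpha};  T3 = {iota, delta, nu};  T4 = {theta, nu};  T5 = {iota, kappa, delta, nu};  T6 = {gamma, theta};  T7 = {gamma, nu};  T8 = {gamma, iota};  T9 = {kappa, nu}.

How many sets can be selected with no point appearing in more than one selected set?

2

T3, T6 are pairwise disjoint (T3={iota,delta,nu}; T6={gamma,theta}).
Every remaining set overlaps one of these, and no 3 of the listed sets are pairwise disjoint, so 2 is the maximum.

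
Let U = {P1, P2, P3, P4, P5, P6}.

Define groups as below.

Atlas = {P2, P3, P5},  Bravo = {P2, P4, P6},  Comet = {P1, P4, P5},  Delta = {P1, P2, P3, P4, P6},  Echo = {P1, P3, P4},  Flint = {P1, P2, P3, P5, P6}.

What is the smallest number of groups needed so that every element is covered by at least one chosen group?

Take {Comet, Flint}. Their union is {P1, P2, P3, P4, P5, P6}, which is all 6 elements.
No single group has all 6 elements (the largest, Delta, has 5), so 2 is optimal.

2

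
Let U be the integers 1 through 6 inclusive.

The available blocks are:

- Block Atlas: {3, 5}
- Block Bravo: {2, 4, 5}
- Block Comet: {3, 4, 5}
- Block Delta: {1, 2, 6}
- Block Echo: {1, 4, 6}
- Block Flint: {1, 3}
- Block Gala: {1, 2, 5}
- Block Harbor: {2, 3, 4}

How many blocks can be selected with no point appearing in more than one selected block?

Atlas, Delta are pairwise disjoint (Atlas={3,5}; Delta={1,2,6}).
Every remaining block overlaps one of these, and no 3 of the listed blocks are pairwise disjoint, so 2 is the maximum.

2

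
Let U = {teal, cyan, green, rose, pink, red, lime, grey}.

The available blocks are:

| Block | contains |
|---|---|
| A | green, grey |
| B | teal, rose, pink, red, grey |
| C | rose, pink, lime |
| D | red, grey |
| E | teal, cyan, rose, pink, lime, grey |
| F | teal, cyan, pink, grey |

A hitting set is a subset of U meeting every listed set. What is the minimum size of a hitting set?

Take H = {rose, grey}. Each listed block contains at least one of these, so H is a hitting set of size 2.
The blocks C, D are pairwise disjoint, so any hitting set needs a separate element for each — at least 2. Hence 2 is optimal.

2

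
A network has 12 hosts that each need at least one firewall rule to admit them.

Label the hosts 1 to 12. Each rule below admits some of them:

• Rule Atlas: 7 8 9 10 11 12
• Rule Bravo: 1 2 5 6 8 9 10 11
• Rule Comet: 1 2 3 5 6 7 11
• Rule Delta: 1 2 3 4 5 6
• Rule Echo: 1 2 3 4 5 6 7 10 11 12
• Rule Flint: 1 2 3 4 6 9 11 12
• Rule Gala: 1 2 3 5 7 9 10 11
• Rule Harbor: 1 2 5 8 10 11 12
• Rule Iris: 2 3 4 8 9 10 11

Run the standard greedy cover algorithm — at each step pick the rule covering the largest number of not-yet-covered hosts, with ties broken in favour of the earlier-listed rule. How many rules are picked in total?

Greedy: pick Echo (covers 10 new) → pick Atlas (covers 2 new). Total picks: 2.

2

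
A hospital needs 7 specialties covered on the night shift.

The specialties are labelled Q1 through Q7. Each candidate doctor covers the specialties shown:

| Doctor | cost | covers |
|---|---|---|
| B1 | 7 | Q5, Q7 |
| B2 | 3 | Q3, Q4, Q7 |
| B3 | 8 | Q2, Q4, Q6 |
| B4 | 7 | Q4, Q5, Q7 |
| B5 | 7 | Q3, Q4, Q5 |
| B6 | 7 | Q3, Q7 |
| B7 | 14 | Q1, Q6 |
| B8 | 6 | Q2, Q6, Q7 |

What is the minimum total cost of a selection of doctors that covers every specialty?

27

B5, B7, B8 together cover every specialty (B5 ∪ B7 ∪ B8 = {Q1, Q2, Q3, Q4, Q5, Q6, Q7}); total cost 7 + 14 + 6 = 27.
The greedy pick B2, B8, B1, B7 costs 30; no covering selection beats 27.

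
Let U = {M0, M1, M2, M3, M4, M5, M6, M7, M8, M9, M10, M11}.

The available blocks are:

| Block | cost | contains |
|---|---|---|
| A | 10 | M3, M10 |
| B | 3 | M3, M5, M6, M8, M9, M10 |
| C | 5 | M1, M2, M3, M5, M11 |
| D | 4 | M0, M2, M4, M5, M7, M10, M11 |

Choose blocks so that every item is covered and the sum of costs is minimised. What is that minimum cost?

12

B, C, D together cover every item (B ∪ C ∪ D = {M0, M1, M2, M3, M4, M5, M6, M7, M8, M9, M10, M11}); total cost 3 + 5 + 4 = 12.
No covering selection has total cost below 12.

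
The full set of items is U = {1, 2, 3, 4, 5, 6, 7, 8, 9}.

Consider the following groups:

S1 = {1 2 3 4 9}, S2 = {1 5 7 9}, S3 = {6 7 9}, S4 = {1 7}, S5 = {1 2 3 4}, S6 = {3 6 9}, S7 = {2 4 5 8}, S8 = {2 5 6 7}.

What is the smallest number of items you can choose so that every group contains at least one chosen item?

H = {4, 6, 7} meets every group (each contains at least one member of H), and |H| = 3.
The groups S4, S6, S7 are pairwise disjoint, so any hitting set needs a separate item for each — at least 3. Hence 3 is optimal.

3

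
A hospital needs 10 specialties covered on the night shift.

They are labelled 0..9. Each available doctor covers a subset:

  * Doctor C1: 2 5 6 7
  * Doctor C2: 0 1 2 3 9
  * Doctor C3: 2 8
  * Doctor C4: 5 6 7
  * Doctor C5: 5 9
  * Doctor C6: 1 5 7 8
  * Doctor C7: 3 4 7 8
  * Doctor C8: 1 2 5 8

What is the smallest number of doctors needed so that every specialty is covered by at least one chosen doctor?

Take {C1, C2, C7}. Their union is {0, 1, 2, 3, 4, 5, 6, 7, 8, 9}, which is all 10 specialties.
Only C2 contains 0, so C2 is forced; the remaining 5 specialties need at least 2 more doctors (each remaining doctor adds at most 3) — so at least 3 doctors are needed, and 3 is optimal.

3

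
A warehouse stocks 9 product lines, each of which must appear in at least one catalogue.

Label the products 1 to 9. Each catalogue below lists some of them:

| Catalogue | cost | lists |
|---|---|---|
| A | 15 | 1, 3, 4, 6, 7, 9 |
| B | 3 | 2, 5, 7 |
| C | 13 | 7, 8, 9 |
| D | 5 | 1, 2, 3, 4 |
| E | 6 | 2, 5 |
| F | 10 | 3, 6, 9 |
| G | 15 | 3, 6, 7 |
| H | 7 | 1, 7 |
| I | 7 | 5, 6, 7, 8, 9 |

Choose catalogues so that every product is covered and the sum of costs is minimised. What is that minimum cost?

12

D, I together cover every product (D ∪ I = {1, 2, 3, 4, 5, 6, 7, 8, 9}); total cost 5 + 7 = 12.
The greedy pick B, D, I costs 15; no covering selection beats 12.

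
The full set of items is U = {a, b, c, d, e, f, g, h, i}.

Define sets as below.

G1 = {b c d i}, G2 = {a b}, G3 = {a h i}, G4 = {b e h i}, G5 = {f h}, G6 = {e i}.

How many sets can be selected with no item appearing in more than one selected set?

3

G2, G5, G6 are pairwise disjoint (G2={a,b}; G5={f,h}; G6={e,i}).
Every remaining set overlaps one of these, and no 4 of the listed sets are pairwise disjoint, so 3 is the maximum.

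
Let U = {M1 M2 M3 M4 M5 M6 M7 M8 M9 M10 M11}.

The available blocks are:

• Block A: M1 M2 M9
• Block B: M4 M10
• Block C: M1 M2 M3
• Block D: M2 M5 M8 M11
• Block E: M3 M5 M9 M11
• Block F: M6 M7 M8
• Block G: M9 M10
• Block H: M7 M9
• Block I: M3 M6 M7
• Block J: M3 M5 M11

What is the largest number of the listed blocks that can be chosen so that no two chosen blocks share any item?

A, B, F, J are pairwise disjoint (A={M1,M2,M9}; B={M4,M10}; F={M6,M7,M8}; J={M3,M5,M11}).
Every remaining block overlaps one of these, and no 5 of the listed blocks are pairwise disjoint, so 4 is the maximum.

4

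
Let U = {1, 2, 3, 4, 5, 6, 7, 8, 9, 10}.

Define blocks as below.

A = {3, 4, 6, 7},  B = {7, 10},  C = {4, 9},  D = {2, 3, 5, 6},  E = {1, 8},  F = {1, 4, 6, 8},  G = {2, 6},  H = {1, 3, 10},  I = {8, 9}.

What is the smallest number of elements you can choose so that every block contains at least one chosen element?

4

T = {1, 6, 7, 9} meets every block (each contains at least one member of T), and |T| = 4.
The blocks B, C, E, G are pairwise disjoint, so any hitting set needs a separate element for each — at least 4. Hence 4 is optimal.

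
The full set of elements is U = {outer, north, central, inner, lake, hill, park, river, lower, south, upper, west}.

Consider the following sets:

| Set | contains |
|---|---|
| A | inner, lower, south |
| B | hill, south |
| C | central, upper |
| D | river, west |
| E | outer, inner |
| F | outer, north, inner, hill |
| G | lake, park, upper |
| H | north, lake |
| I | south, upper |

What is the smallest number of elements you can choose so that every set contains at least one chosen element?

5

Take T = {inner, lake, hill, river, upper}. Each listed set contains at least one of these, so T is a hitting set of size 5.
The sets B, C, D, E, H are pairwise disjoint, so any hitting set needs a separate element for each — at least 5. Hence 5 is optimal.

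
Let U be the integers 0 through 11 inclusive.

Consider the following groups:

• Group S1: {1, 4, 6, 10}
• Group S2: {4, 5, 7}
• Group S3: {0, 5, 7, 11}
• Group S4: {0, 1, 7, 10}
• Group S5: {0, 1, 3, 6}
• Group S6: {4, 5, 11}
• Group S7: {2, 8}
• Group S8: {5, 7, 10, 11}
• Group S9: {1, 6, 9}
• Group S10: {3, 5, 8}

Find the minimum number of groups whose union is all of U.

5

S4 and S5 and S6 and S7 and S9 together: S4 ∪ S5 ∪ S6 ∪ S7 ∪ S9 = {0, 1, 2, 3, 4, 5, 6, 7, 8, 9, 10, 11} — every point is covered.
No 4 of the 10 groups cover everything (all 210 combinations miss at least one point), so 5 is optimal.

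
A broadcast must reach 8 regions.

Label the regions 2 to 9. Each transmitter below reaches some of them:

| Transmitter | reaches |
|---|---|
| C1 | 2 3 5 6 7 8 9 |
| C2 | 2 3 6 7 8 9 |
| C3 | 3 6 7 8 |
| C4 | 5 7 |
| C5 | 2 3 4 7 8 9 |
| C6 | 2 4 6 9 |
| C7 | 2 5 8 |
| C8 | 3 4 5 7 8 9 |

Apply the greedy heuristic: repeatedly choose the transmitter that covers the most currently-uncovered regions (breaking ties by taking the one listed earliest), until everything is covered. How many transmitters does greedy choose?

Greedy: pick C1 (covers 7 new) → pick C5 (covers 1 new). Total picks: 2.

2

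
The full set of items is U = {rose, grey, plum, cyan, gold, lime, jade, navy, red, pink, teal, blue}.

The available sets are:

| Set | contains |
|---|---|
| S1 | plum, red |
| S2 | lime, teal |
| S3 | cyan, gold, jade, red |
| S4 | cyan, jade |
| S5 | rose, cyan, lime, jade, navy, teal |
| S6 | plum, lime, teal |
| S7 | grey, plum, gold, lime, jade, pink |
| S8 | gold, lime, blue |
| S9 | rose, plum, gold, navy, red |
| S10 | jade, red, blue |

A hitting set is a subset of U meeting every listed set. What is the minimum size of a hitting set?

3

H = {plum, lime, jade} meets every set (each contains at least one member of H), and |H| = 3.
The sets S2, S4, S9 are pairwise disjoint, so any hitting set needs a separate item for each — at least 3. Hence 3 is optimal.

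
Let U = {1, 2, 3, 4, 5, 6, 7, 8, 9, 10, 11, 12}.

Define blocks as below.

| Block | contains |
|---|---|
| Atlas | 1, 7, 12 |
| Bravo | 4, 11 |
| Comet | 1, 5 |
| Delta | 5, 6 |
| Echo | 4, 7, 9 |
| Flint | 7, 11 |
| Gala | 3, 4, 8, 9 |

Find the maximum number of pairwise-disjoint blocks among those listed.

Delta, Flint, Gala are pairwise disjoint (Delta={5,6}; Flint={7,11}; Gala={3,4,8,9}).
Every remaining block overlaps one of these, and no 4 of the listed blocks are pairwise disjoint, so 3 is the maximum.

3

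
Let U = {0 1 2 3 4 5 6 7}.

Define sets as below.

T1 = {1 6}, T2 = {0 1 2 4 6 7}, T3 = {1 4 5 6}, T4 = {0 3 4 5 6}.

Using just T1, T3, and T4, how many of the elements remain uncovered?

2

Union of T1, T3, T4 = {0, 1, 3, 4, 5, 6}.
Not covered: 2, 7 — 2 elements.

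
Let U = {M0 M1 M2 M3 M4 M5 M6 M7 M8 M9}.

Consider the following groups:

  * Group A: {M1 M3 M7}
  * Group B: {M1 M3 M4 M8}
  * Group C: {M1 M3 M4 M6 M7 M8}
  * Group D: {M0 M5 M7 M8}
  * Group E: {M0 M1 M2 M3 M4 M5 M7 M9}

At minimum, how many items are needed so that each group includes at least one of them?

2

Take H = {M3, M5}. Each listed group contains at least one of these, so H is a hitting set of size 2.
No single item lies in every group, so at least 2 are needed and 2 is optimal.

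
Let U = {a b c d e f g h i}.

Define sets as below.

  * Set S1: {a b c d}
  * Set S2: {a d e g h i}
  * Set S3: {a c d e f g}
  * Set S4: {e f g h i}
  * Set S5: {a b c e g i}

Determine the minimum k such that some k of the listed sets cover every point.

Take {S1, S4}. Their union is {a, b, c, d, e, f, g, h, i}, which is all 9 points.
No single set has all 9 points (the largest, S2, has 6), so 2 is optimal.

2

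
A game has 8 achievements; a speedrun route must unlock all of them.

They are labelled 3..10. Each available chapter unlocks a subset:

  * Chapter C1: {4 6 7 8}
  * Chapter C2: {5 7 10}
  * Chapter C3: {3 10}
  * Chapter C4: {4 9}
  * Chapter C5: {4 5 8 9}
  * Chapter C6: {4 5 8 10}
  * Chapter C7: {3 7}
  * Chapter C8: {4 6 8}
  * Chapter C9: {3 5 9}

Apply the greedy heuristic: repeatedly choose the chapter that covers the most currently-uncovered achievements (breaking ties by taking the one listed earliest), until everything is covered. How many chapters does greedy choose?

3

Greedy: pick C1 (covers 4 new) → pick C9 (covers 3 new) → pick C2 (covers 1 new). Total picks: 3.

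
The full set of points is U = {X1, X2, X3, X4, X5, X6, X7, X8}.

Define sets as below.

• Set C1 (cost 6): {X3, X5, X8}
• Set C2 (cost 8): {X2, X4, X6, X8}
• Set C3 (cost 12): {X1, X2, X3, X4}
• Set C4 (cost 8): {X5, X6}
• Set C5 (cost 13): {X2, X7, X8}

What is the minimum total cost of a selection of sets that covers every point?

33

C3, C4, C5 together cover every point (C3 ∪ C4 ∪ C5 = {X1, X2, X3, X4, X5, X6, X7, X8}); total cost 12 + 8 + 13 = 33.
The greedy pick C1, C2, C3, C5 costs 39; no covering selection beats 33.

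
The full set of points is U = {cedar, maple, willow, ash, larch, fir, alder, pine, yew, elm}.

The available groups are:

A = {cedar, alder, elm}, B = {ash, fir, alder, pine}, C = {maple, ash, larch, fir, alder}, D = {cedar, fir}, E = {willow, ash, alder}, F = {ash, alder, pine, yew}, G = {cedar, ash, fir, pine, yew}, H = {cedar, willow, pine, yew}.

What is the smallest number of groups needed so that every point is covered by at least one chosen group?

3

A, C, and H cover everything between them: the union {cedar, maple, willow, ash, larch, fir, alder, pine, yew, elm} is all of U.
Only C contains maple, so C is forced; the remaining 5 points need at least 2 more groups (each remaining group adds at most 4) — so at least 3 groups are needed, and 3 is optimal.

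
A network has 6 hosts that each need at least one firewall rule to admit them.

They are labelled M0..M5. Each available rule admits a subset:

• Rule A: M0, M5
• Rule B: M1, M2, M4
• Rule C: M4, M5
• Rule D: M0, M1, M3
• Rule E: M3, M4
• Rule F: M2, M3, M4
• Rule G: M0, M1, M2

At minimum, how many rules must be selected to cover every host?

3

B and C and D together: B ∪ C ∪ D = {M0, M1, M2, M3, M4, M5} — every host is covered.
No 2 of the 7 rules cover everything (all 21 combinations miss at least one host), so 3 is optimal.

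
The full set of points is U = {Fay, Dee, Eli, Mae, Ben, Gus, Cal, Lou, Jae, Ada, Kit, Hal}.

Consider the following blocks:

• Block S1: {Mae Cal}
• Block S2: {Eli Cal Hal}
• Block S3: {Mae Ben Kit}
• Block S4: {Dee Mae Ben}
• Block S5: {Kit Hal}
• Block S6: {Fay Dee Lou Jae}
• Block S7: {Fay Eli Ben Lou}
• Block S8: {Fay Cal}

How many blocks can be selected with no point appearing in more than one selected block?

S4, S5, S8 are pairwise disjoint (S4={Dee,Mae,Ben}; S5={Kit,Hal}; S8={Fay,Cal}).
Every remaining block overlaps one of these, and no 4 of the listed blocks are pairwise disjoint, so 3 is the maximum.

3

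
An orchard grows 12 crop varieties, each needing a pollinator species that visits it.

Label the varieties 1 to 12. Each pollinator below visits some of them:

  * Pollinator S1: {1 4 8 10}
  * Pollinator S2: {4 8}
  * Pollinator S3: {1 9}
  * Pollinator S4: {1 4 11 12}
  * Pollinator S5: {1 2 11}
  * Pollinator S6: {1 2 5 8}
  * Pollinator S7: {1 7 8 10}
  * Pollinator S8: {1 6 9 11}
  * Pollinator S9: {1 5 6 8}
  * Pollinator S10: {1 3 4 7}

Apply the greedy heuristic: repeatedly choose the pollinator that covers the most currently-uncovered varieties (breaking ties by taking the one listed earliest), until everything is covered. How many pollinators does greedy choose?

Greedy: pick S1 (covers 4 new) → pick S8 (covers 3 new) → pick S6 (covers 2 new) → pick S10 (covers 2 new) → pick S4 (covers 1 new). Total picks: 5.

5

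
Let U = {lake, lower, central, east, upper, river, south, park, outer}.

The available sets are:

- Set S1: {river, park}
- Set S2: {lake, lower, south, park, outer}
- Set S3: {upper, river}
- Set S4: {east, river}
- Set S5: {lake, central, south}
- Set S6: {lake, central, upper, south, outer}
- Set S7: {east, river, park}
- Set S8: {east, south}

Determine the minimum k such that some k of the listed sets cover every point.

S2 and S6 and S7 together: S2 ∪ S6 ∪ S7 = {lake, lower, central, east, upper, river, south, park, outer} — every point is covered.
Only S2 contains lower, so S2 is forced; the remaining 4 points need at least 2 more sets (each remaining set adds at most 2) — so at least 3 sets are needed, and 3 is optimal.

3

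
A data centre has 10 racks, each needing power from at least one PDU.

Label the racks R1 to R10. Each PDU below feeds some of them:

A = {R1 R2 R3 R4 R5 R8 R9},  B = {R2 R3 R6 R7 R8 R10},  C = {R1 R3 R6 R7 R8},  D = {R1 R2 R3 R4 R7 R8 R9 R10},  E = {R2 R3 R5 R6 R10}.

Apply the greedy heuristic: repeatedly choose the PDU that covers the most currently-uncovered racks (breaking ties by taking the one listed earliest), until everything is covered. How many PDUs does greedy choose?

Greedy: pick D (covers 8 new) → pick E (covers 2 new). Total picks: 2.

2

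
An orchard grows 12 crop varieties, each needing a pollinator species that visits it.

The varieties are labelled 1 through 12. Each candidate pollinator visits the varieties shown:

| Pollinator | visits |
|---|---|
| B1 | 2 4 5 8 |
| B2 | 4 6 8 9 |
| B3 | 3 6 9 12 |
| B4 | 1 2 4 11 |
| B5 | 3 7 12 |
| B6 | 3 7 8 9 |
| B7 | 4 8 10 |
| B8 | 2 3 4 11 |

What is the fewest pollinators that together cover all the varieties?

Take {B1, B3, B4, B5, B7}. Their union is {1, 2, 3, 4, 5, 6, 7, 8, 9, 10, 11, 12}, which is all 12 varieties.
No 4 of the 8 pollinators cover everything (all 70 combinations miss at least one variety), so 5 is optimal.

5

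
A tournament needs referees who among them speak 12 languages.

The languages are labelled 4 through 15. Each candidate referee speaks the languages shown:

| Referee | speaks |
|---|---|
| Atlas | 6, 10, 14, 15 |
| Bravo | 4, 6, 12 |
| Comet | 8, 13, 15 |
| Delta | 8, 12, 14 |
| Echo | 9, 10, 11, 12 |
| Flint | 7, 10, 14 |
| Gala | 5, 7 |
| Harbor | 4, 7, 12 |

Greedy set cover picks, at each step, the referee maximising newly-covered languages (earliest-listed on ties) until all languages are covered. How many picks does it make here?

5

Greedy: pick Atlas (covers 4 new) → pick Echo (covers 3 new) → pick Comet (covers 2 new) → pick Gala (covers 2 new) → pick Bravo (covers 1 new). Total picks: 5.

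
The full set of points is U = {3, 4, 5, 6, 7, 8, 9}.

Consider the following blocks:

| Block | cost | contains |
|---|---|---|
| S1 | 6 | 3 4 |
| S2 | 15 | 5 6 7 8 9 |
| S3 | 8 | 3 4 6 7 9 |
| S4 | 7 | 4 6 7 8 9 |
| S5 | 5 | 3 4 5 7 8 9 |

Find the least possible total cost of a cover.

S4, S5 together cover every point (S4 ∪ S5 = {3, 4, 5, 6, 7, 8, 9}); total cost 7 + 5 = 12.
No covering selection has total cost below 12.

12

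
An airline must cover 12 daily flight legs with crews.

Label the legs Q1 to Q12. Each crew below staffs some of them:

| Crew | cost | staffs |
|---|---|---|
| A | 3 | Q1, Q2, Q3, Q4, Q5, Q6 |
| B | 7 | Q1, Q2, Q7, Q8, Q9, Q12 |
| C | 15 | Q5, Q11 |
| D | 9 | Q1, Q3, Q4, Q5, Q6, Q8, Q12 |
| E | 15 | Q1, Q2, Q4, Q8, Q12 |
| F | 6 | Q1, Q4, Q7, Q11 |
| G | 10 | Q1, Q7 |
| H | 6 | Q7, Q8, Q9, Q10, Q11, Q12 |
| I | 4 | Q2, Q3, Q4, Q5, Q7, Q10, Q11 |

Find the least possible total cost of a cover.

9

A, H together cover every leg (A ∪ H = {Q1, Q2, Q3, Q4, Q5, Q6, Q7, Q8, Q9, Q10, Q11, Q12}); total cost 3 + 6 = 9.
No covering selection has total cost below 9.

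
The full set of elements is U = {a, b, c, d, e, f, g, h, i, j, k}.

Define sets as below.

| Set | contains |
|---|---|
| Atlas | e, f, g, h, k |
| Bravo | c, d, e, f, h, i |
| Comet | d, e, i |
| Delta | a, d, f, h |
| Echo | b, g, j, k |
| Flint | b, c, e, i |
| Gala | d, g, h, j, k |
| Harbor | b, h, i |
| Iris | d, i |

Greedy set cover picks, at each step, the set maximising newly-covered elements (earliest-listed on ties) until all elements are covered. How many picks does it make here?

Greedy: pick Bravo (covers 6 new) → pick Echo (covers 4 new) → pick Delta (covers 1 new). Total picks: 3.

3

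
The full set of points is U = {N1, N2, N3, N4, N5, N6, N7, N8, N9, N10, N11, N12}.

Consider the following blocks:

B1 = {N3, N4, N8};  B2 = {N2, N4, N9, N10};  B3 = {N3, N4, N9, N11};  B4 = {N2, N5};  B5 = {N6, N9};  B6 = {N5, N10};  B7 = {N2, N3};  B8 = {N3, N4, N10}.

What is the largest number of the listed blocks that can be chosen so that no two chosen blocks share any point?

B1, B5, B6 are pairwise disjoint (B1={N3,N4,N8}; B5={N6,N9}; B6={N5,N10}).
Every remaining block overlaps one of these, and no 4 of the listed blocks are pairwise disjoint, so 3 is the maximum.

3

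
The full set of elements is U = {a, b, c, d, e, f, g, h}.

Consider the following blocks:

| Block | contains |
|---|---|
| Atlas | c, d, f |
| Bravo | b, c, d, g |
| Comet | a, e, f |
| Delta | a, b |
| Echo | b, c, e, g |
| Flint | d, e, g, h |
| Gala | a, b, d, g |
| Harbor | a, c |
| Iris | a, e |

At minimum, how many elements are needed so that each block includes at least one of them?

The 3 elements {a, c, d} hit every block.
No choice of 2 elements meets every block, so 3 is the minimum.

3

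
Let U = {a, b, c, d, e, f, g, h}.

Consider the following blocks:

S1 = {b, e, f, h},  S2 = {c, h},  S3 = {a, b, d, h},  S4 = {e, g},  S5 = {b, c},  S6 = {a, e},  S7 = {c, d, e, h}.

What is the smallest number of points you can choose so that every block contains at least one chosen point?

Take T = {c, e, h}. Each listed block contains at least one of these, so T is a hitting set of size 3.
No choice of 2 points meets every block, so 3 is the minimum.

3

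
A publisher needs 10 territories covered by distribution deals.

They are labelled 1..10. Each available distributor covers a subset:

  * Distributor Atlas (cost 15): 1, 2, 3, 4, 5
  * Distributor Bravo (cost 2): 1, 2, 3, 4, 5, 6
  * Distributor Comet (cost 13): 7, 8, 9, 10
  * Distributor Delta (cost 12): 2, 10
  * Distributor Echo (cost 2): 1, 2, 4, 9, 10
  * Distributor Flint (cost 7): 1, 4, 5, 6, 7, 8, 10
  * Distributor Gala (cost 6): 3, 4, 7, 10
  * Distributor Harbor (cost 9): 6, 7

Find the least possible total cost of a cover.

11

Bravo, Echo, Flint together cover every territory (Bravo ∪ Echo ∪ Flint = {1, 2, 3, 4, 5, 6, 7, 8, 9, 10}); total cost 2 + 2 + 7 = 11.
No covering selection has total cost below 11.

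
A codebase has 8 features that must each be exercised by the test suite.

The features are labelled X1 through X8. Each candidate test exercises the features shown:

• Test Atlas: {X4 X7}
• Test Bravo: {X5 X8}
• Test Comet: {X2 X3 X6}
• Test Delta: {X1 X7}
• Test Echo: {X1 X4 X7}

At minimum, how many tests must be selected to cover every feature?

Bravo and Comet and Echo together: Bravo ∪ Comet ∪ Echo = {X1, X2, X3, X4, X5, X6, X7, X8} — every feature is covered.
Each test has at most 3 features, and 2·3 = 6 < 8 — so at least 3 tests are needed, and 3 is optimal.

3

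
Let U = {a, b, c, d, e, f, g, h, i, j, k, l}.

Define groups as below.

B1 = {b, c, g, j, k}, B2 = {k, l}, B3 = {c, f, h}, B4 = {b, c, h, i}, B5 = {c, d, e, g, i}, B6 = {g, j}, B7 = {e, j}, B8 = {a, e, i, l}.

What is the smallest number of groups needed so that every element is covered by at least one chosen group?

B1, B3, B5, and B8 cover everything between them: the union {a, b, c, d, e, f, g, h, i, j, k, l} is all of U.
Only B5 contains d, so B5 is forced; the remaining 7 elements need at least 3 more groups (each remaining group adds at most 3) — so at least 4 groups are needed, and 4 is optimal.

4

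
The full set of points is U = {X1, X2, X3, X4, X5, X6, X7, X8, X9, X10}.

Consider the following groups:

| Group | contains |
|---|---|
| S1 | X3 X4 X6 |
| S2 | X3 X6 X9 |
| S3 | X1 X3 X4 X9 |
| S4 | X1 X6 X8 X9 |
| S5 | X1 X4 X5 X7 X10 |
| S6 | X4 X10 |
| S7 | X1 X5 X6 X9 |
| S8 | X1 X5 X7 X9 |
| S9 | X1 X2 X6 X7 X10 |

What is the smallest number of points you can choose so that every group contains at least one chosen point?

Take H = {X1, X3, X10}. Each listed group contains at least one of these, so H is a hitting set of size 3.
No choice of 2 points meets every group, so 3 is the minimum.

3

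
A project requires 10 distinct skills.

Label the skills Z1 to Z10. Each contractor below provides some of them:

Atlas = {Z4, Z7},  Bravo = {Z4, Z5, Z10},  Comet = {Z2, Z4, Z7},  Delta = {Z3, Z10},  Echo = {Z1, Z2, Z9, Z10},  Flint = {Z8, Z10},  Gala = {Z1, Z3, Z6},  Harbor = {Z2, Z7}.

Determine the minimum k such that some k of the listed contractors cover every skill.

5

Bravo and Echo and Flint and Gala and Harbor together: Bravo ∪ Echo ∪ Flint ∪ Gala ∪ Harbor = {Z1, Z2, Z3, Z4, Z5, Z6, Z7, Z8, Z9, Z10} — every skill is covered.
No 4 of the 8 contractors cover everything (all 70 combinations miss at least one skill), so 5 is optimal.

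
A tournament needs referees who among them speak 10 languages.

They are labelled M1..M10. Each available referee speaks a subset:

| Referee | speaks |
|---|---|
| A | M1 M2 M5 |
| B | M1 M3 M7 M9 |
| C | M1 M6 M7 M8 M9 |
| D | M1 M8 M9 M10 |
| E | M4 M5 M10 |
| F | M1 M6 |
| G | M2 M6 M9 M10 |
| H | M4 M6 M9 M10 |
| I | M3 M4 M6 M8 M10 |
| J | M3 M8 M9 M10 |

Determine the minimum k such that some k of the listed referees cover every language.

A and B and I together: A ∪ B ∪ I = {M1, M2, M3, M4, M5, M6, M7, M8, M9, M10} — every language is covered.
No 2 of the 10 referees cover everything (all 45 combinations miss at least one language), so 3 is optimal.

3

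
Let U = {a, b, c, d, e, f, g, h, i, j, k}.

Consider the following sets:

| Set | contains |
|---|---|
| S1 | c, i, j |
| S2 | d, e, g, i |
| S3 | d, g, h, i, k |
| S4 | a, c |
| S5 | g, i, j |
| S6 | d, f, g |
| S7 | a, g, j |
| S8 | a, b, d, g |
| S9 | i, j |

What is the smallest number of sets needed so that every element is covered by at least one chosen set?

5

Take {S1, S2, S3, S6, S8}. Their union is {a, b, c, d, e, f, g, h, i, j, k}, which is all 11 elements.
Only S2 contains e, so S2 is forced; the remaining 7 elements need at least 4 more sets (each remaining set adds at most 2) — so at least 5 sets are needed, and 5 is optimal.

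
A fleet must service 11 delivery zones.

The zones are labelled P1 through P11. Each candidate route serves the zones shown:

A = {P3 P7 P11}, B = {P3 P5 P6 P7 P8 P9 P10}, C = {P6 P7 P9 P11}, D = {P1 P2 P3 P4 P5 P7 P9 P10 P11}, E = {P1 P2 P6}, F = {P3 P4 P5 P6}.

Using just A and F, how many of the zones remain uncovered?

Union of A, F = {P3, P4, P5, P6, P7, P11}.
Not covered: P1, P2, P8, P9, P10 — 5 zones.

5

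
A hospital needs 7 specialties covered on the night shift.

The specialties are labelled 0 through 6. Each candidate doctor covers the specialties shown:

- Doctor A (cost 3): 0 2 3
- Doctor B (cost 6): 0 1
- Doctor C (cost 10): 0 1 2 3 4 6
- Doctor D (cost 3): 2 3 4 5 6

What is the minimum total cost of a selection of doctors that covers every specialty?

B, D together cover every specialty (B ∪ D = {0, 1, 2, 3, 4, 5, 6}); total cost 6 + 3 = 9.
The greedy pick D, A, B costs 12; no covering selection beats 9.

9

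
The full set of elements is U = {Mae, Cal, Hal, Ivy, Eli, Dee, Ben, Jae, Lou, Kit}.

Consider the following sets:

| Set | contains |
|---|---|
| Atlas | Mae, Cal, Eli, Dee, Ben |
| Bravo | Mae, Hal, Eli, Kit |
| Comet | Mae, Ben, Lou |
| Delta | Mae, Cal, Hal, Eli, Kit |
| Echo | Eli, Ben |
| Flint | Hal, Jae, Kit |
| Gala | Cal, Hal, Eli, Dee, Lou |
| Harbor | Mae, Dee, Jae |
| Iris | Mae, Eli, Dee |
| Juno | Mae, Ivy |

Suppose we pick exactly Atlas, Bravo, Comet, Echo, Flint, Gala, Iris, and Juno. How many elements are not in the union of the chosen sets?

0

Union of Atlas, Bravo, Comet, Echo, Flint, Gala, Iris, Juno = {Mae, Cal, Hal, Ivy, Eli, Dee, Ben, Jae, Lou, Kit} — that's every element, so 0 are uncovered.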